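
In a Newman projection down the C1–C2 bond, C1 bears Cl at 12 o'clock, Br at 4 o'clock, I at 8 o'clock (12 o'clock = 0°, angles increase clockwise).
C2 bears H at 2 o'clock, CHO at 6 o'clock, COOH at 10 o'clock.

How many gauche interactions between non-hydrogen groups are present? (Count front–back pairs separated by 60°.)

Non-H gauche pairs: Cl(0°)/COOH(300°); Br(120°)/CHO(180°); I(240°)/CHO(180°); I(240°)/COOH(300°) — 4 interactions.

4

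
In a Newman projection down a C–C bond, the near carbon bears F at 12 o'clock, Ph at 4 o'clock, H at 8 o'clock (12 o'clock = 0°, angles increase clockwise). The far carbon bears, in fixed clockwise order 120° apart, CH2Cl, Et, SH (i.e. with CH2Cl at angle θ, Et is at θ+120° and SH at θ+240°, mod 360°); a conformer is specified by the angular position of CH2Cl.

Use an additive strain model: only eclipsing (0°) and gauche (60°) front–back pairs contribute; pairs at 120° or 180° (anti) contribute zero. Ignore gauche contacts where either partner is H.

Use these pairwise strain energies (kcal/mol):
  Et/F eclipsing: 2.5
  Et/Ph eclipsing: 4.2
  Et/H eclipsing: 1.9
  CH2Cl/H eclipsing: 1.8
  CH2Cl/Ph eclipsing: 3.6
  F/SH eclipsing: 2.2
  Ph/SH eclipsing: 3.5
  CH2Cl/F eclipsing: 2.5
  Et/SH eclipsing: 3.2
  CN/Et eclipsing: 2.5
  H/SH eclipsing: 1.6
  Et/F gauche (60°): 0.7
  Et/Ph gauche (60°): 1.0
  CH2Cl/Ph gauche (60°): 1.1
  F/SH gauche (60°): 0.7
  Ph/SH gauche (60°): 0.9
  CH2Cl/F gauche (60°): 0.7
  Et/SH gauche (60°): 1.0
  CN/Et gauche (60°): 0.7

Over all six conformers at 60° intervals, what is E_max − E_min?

5.0 kcal/mol

CH2Cl at 0° is eclipsed. F at 0° is eclipsed with CH2Cl at 0° (2.5); Ph at 120° is eclipsed with Et at 120° (4.2); H at 240° is eclipsed with SH at 240° (1.6). Total 8.3 kcal/mol.
CH2Cl at 60° is staggered. F at 0° is gauche with CH2Cl at 60° (0.7); F at 0° is gauche with SH at 300° (0.7); Ph at 120° is gauche with CH2Cl at 60° (1.1); Ph at 120° is gauche with Et at 180° (1.0). Total 3.5 kcal/mol.
CH2Cl at 120° is eclipsed. F at 0° is eclipsed with SH at 0° (2.2); Ph at 120° is eclipsed with CH2Cl at 120° (3.6); H at 240° is eclipsed with Et at 240° (1.9). Total 7.7 kcal/mol.
CH2Cl at 180° is staggered. F at 0° is gauche with Et at 300° (0.7); F at 0° is gauche with SH at 60° (0.7); Ph at 120° is gauche with CH2Cl at 180° (1.1); Ph at 120° is gauche with SH at 60° (0.9). Total 3.4 kcal/mol.
CH2Cl at 240° is eclipsed. F at 0° is eclipsed with Et at 0° (2.5); Ph at 120° is eclipsed with SH at 120° (3.5); H at 240° is eclipsed with CH2Cl at 240° (1.8). Total 7.8 kcal/mol.
CH2Cl at 300° is staggered. F at 0° is gauche with CH2Cl at 300° (0.7); F at 0° is gauche with Et at 60° (0.7); Ph at 120° is gauche with Et at 60° (1.0); Ph at 120° is gauche with SH at 180° (0.9). Total 3.3 kcal/mol.
Max at 0° (8.3 kcal/mol), min at 300° (3.3 kcal/mol); barrier = 5.0 kcal/mol.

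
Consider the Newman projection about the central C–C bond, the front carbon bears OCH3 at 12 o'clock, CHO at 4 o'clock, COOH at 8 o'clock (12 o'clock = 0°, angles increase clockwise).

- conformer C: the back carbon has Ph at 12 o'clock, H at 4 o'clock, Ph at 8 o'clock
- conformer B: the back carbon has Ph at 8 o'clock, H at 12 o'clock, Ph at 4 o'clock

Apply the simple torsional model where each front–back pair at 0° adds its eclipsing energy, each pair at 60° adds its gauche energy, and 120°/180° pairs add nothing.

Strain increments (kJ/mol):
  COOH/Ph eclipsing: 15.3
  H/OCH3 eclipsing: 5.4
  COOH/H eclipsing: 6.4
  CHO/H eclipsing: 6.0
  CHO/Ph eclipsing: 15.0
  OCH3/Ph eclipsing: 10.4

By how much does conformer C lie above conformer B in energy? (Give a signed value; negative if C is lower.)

-4.0 kJ/mol

C (eclipsed): OCH3(0°)/Ph(0°) eclipsed 10.4; CHO(120°)/H(120°) eclipsed 6.0; COOH(240°)/Ph(240°) eclipsed 15.3 → 31.7 kJ/mol.
B (eclipsed): OCH3(0°)/H(0°) eclipsed 5.4; CHO(120°)/Ph(120°) eclipsed 15.0; COOH(240°)/Ph(240°) eclipsed 15.3 → 35.7 kJ/mol.
E(C) − E(B) = 31.7 − 35.7 = -4.0 kJ/mol.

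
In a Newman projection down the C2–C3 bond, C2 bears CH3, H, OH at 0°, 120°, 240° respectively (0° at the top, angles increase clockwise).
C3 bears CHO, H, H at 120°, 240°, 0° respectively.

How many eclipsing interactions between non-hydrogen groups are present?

Every eclipsing pair involves H, so the count is 0.

0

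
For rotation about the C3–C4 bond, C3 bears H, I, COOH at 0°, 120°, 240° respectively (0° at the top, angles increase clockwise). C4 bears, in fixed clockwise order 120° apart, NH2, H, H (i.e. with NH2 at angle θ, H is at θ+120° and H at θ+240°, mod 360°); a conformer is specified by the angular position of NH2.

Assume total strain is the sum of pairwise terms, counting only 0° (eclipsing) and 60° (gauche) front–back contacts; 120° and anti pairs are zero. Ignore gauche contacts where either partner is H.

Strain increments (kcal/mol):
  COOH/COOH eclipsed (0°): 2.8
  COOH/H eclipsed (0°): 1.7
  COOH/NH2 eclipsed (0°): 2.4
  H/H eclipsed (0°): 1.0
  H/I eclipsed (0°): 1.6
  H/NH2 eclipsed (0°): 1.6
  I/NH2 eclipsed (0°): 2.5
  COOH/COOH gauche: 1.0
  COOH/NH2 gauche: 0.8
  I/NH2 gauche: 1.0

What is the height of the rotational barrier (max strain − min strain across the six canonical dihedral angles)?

NH2 at 0° is eclipsed. H at 0° is eclipsed with NH2 at 0° (1.6); I at 120° is eclipsed with H at 120° (1.6); COOH at 240° is eclipsed with H at 240° (1.7). Total 4.9 kcal/mol.
NH2 at 60° is staggered. I at 120° is gauche with NH2 at 60° (1.0). Total 1.0 kcal/mol.
NH2 at 120° is eclipsed. H at 0° is eclipsed with H at 0° (1.0); I at 120° is eclipsed with NH2 at 120° (2.5); COOH at 240° is eclipsed with H at 240° (1.7). Total 5.2 kcal/mol.
NH2 at 180° is staggered. I at 120° is gauche with NH2 at 180° (1.0); COOH at 240° is gauche with NH2 at 180° (0.8). Total 1.8 kcal/mol.
NH2 at 240° is eclipsed. H at 0° is eclipsed with H at 0° (1.0); I at 120° is eclipsed with H at 120° (1.6); COOH at 240° is eclipsed with NH2 at 240° (2.4). Total 5.0 kcal/mol.
NH2 at 300° is staggered. COOH at 240° is gauche with NH2 at 300° (0.8). Total 0.8 kcal/mol.
Max at 120° (5.2 kcal/mol), min at 300° (0.8 kcal/mol); barrier = 4.4 kcal/mol.

4.4 kcal/mol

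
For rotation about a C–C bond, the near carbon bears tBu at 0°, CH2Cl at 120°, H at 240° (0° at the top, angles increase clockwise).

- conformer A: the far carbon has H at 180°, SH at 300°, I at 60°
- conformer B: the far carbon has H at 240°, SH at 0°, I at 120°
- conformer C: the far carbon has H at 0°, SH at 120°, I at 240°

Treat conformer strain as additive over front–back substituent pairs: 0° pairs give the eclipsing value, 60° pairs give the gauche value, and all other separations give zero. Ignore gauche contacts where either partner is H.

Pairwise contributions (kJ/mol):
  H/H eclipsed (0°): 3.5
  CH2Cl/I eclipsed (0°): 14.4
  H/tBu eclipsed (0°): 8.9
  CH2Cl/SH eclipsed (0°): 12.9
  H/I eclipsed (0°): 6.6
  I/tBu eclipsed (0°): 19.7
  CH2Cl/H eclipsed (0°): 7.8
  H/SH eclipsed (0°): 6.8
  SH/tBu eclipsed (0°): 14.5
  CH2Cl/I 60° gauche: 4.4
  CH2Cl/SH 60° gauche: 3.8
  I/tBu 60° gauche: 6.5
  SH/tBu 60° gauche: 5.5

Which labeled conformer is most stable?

A (staggered): tBu–SH gauche, tBu–I gauche, CH2Cl–I gauche; 5.5 + 6.5 + 4.4 = 16.4 kJ/mol.
B (eclipsed): tBu–SH eclipsed, CH2Cl–I eclipsed, H–H eclipsed; 14.5 + 14.4 + 3.5 = 32.4 kJ/mol.
C (eclipsed): tBu–H eclipsed, CH2Cl–SH eclipsed, H–I eclipsed; 8.9 + 12.9 + 6.6 = 28.4 kJ/mol.
A has the lowest total (16.4 kJ/mol).

A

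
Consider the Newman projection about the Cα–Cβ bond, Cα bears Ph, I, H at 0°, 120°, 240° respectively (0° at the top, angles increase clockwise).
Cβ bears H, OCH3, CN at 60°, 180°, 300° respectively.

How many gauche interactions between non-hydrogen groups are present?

Non-H gauche pairs: Ph(0°)/CN(300°); I(120°)/OCH3(180°) — 2 interactions.

2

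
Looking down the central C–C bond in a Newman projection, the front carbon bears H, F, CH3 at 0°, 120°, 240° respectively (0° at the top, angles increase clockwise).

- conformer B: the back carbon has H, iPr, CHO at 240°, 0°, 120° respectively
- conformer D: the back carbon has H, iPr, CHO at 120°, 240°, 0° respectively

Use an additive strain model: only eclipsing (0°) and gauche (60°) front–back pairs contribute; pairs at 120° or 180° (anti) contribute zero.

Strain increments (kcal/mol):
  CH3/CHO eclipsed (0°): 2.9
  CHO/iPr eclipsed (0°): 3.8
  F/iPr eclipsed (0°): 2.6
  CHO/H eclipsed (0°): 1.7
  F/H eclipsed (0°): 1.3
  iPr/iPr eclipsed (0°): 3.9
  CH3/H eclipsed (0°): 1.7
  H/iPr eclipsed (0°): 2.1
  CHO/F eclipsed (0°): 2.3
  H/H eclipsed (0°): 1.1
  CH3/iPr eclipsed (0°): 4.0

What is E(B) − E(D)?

B is eclipsed. H at 0° is eclipsed with iPr at 0° (2.1); F at 120° is eclipsed with CHO at 120° (2.3); CH3 at 240° is eclipsed with H at 240° (1.7). Total 6.1 kcal/mol.
D is eclipsed. H at 0° is eclipsed with CHO at 0° (1.7); F at 120° is eclipsed with H at 120° (1.3); CH3 at 240° is eclipsed with iPr at 240° (4.0). Total 7.0 kcal/mol.
E(B) − E(D) = 6.1 − 7.0 = -0.9 kcal/mol.

-0.9 kcal/mol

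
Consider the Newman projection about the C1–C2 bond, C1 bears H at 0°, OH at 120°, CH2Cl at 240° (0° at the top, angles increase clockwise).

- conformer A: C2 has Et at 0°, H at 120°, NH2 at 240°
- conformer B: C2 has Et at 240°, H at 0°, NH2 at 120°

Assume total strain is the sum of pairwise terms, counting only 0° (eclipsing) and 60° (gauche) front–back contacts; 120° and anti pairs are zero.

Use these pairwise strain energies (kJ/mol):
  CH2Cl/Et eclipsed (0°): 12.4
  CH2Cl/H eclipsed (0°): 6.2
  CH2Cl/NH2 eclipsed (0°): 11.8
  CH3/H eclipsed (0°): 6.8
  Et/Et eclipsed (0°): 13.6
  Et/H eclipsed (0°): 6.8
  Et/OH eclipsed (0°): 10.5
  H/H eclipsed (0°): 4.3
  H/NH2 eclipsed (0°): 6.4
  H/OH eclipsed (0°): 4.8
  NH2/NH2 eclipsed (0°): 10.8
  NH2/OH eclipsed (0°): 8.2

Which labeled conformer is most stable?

A is eclipsed. H at 0° is eclipsed with Et at 0° (6.8); OH at 120° is eclipsed with H at 120° (4.8); CH2Cl at 240° is eclipsed with NH2 at 240° (11.8). Total 23.4 kJ/mol.
B is eclipsed. H at 0° is eclipsed with H at 0° (4.3); OH at 120° is eclipsed with NH2 at 120° (8.2); CH2Cl at 240° is eclipsed with Et at 240° (12.4). Total 24.9 kJ/mol.
A has the lowest total (23.4 kJ/mol).

A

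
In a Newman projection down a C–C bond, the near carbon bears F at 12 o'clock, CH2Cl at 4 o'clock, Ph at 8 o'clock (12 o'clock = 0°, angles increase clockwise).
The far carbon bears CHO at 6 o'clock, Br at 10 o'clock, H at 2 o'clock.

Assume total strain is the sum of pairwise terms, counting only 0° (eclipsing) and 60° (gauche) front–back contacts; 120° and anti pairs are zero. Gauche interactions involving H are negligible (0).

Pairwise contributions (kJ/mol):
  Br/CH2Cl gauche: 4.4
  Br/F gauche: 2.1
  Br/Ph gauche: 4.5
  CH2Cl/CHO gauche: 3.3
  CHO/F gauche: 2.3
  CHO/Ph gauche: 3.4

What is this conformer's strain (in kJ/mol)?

13.3 kJ/mol

This conformer (staggered): F(0°)/Br(300°) gauche 2.1; CH2Cl(120°)/CHO(180°) gauche 3.3; Ph(240°)/CHO(180°) gauche 3.4; Ph(240°)/Br(300°) gauche 4.5 → 13.3 kJ/mol.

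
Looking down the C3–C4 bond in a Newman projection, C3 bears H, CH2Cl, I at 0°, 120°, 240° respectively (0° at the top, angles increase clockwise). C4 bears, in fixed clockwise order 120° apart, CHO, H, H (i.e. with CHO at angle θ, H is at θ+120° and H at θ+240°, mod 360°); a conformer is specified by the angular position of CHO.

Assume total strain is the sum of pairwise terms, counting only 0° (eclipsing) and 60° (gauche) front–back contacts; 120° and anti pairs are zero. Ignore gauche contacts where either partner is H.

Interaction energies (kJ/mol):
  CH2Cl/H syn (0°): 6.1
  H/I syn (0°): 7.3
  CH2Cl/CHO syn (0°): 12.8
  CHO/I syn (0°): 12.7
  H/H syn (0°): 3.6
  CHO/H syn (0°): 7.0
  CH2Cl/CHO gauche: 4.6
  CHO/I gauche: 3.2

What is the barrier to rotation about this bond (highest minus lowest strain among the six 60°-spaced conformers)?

CHO at 0° (eclipsed): H(0°)/CHO(0°) eclipsed 7.0; CH2Cl(120°)/H(120°) eclipsed 6.1; I(240°)/H(240°) eclipsed 7.3 → 20.4 kJ/mol.
CHO at 60° (staggered): CH2Cl(120°)/CHO(60°) gauche 4.6 → 4.6 kJ/mol.
CHO at 120° (eclipsed): H(0°)/H(0°) eclipsed 3.6; CH2Cl(120°)/CHO(120°) eclipsed 12.8; I(240°)/H(240°) eclipsed 7.3 → 23.7 kJ/mol.
CHO at 180° (staggered): CH2Cl(120°)/CHO(180°) gauche 4.6; I(240°)/CHO(180°) gauche 3.2 → 7.8 kJ/mol.
CHO at 240° (eclipsed): H(0°)/H(0°) eclipsed 3.6; CH2Cl(120°)/H(120°) eclipsed 6.1; I(240°)/CHO(240°) eclipsed 12.7 → 22.4 kJ/mol.
CHO at 300° (staggered): I(240°)/CHO(300°) gauche 3.2 → 3.2 kJ/mol.
Max at 120° (23.7 kJ/mol), min at 300° (3.2 kJ/mol); barrier = 20.5 kJ/mol.

20.5 kJ/mol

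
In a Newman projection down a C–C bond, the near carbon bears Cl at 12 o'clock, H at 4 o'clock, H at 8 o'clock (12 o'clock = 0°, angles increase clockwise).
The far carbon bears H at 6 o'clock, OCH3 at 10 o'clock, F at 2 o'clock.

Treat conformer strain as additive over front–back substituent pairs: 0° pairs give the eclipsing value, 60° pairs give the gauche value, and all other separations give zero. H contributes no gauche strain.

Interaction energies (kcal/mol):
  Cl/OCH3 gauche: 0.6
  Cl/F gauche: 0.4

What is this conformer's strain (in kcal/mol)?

This conformer (staggered): Cl(0°)/OCH3(300°) gauche 0.6; Cl(0°)/F(60°) gauche 0.4 → 1.0 kcal/mol.

1.0 kcal/mol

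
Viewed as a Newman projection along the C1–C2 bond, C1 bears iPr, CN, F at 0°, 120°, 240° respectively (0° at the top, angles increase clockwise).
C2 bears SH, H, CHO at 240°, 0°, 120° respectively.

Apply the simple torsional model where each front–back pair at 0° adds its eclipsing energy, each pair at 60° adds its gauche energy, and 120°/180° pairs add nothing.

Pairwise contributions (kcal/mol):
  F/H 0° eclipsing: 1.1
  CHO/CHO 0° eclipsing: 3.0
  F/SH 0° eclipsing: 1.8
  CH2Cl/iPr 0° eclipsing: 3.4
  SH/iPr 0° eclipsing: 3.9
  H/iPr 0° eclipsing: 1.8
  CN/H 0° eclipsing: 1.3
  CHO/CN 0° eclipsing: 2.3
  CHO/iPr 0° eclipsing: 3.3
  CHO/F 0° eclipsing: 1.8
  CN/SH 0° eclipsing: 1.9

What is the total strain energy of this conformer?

This conformer (eclipsed): iPr–H eclipsed, CN–CHO eclipsed, F–SH eclipsed; 1.8 + 2.3 + 1.8 = 5.9 kcal/mol.

5.9 kcal/mol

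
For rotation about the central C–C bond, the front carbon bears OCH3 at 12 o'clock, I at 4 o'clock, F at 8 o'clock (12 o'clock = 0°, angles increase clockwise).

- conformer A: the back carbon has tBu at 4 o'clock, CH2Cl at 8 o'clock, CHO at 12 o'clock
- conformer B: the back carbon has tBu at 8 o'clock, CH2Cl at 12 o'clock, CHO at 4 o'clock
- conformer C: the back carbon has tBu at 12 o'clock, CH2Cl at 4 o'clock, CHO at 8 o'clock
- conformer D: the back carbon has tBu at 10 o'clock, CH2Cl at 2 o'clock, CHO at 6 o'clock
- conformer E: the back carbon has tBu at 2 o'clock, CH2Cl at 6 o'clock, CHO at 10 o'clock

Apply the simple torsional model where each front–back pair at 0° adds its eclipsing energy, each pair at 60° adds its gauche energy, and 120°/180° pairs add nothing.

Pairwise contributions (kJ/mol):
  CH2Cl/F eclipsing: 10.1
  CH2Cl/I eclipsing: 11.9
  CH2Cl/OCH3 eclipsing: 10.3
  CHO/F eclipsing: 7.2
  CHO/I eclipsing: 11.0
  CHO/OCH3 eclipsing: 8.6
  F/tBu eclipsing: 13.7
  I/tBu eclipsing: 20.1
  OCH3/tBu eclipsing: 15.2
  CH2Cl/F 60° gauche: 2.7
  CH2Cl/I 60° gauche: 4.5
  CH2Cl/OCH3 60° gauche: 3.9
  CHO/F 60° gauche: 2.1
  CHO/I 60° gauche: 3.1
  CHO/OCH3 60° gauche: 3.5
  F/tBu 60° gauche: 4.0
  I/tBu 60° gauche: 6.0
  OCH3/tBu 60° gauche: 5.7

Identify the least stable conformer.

A

A (eclipsed): OCH3–CHO eclipsed, I–tBu eclipsed, F–CH2Cl eclipsed; 8.6 + 20.1 + 10.1 = 38.8 kJ/mol.
B (eclipsed): OCH3–CH2Cl eclipsed, I–CHO eclipsed, F–tBu eclipsed; 10.3 + 11.0 + 13.7 = 35.0 kJ/mol.
C (eclipsed): OCH3–tBu eclipsed, I–CH2Cl eclipsed, F–CHO eclipsed; 15.2 + 11.9 + 7.2 = 34.3 kJ/mol.
D (staggered): OCH3–tBu gauche, OCH3–CH2Cl gauche, I–CH2Cl gauche, I–CHO gauche, F–tBu gauche, F–CHO gauche; 5.7 + 3.9 + 4.5 + 3.1 + 4.0 + 2.1 = 23.3 kJ/mol.
E (staggered): OCH3–tBu gauche, OCH3–CHO gauche, I–tBu gauche, I–CH2Cl gauche, F–CH2Cl gauche, F–CHO gauche; 5.7 + 3.5 + 6.0 + 4.5 + 2.7 + 2.1 = 24.5 kJ/mol.
A has the highest total (38.8 kJ/mol).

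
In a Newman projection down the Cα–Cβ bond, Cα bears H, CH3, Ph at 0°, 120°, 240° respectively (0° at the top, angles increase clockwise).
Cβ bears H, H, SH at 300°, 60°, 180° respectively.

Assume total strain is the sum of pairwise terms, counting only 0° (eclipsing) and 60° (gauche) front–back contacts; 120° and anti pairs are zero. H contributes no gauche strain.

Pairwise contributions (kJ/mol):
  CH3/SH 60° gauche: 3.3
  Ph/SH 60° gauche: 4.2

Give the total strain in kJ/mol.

7.5 kJ/mol

This conformer (staggered): CH3(120°)/SH(180°) gauche 3.3; Ph(240°)/SH(180°) gauche 4.2 → 7.5 kJ/mol.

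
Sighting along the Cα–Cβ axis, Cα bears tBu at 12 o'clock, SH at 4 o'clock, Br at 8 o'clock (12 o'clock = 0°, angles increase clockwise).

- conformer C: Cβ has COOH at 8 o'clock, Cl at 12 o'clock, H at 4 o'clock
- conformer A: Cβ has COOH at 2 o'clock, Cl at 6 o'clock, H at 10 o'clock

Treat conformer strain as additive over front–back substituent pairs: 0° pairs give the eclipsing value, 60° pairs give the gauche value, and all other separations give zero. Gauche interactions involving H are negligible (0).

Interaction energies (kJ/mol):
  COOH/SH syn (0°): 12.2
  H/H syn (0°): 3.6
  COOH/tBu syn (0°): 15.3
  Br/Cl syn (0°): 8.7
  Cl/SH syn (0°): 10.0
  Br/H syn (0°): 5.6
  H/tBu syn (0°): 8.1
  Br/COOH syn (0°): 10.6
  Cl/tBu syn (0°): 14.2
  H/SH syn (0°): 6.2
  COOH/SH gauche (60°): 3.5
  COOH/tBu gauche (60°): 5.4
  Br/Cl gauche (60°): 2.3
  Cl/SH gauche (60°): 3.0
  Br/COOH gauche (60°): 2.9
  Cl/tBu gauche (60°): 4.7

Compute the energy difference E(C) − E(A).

+16.8 kJ/mol

C (eclipsed): tBu(0°)/Cl(0°) eclipsed 14.2; SH(120°)/H(120°) eclipsed 6.2; Br(240°)/COOH(240°) eclipsed 10.6 → 31.0 kJ/mol.
A (staggered): tBu(0°)/COOH(60°) gauche 5.4; SH(120°)/COOH(60°) gauche 3.5; SH(120°)/Cl(180°) gauche 3.0; Br(240°)/Cl(180°) gauche 2.3 → 14.2 kJ/mol.
E(C) − E(A) = 31.0 − 14.2 = +16.8 kJ/mol.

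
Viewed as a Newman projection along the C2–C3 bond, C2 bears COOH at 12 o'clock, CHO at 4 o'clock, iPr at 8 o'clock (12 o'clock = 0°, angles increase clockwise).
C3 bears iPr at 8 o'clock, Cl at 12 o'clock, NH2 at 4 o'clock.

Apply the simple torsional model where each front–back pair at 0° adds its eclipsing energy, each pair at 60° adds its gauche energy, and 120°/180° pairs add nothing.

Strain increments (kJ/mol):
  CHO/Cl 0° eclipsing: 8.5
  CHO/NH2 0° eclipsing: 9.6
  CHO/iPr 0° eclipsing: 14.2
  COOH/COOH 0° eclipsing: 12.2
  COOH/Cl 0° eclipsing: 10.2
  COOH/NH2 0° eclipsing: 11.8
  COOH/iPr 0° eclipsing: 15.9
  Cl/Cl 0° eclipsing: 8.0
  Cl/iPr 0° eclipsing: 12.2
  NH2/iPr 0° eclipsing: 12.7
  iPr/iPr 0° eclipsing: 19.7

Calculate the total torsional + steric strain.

39.5 kJ/mol

This conformer (eclipsed): COOH–Cl eclipsed, CHO–NH2 eclipsed, iPr–iPr eclipsed; 10.2 + 9.6 + 19.7 = 39.5 kJ/mol.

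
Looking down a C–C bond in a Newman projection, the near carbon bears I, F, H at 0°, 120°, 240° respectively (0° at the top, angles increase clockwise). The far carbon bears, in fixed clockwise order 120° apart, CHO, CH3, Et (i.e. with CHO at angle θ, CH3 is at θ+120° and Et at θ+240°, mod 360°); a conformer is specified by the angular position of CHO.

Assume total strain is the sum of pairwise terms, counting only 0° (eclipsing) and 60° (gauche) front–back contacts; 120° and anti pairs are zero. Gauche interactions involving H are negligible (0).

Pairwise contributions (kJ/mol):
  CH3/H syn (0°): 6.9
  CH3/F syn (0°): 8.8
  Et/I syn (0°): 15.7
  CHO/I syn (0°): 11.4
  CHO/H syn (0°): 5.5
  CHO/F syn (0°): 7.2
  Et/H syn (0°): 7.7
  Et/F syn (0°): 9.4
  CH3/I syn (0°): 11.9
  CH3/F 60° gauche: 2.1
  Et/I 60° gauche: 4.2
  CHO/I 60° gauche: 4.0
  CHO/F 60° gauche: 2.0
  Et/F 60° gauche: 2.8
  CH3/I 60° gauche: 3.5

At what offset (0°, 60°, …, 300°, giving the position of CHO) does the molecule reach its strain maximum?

120°

CHO at 0° (eclipsed): I(0°)/CHO(0°) eclipsed 11.4; F(120°)/CH3(120°) eclipsed 8.8; H(240°)/Et(240°) eclipsed 7.7 → 27.9 kJ/mol.
CHO at 60° (staggered): I(0°)/CHO(60°) gauche 4.0; I(0°)/Et(300°) gauche 4.2; F(120°)/CHO(60°) gauche 2.0; F(120°)/CH3(180°) gauche 2.1 → 12.3 kJ/mol.
CHO at 120° (eclipsed): I(0°)/Et(0°) eclipsed 15.7; F(120°)/CHO(120°) eclipsed 7.2; H(240°)/CH3(240°) eclipsed 6.9 → 29.8 kJ/mol.
CHO at 180° (staggered): I(0°)/CH3(300°) gauche 3.5; I(0°)/Et(60°) gauche 4.2; F(120°)/CHO(180°) gauche 2.0; F(120°)/Et(60°) gauche 2.8 → 12.5 kJ/mol.
CHO at 240° (eclipsed): I(0°)/CH3(0°) eclipsed 11.9; F(120°)/Et(120°) eclipsed 9.4; H(240°)/CHO(240°) eclipsed 5.5 → 26.8 kJ/mol.
CHO at 300° (staggered): I(0°)/CHO(300°) gauche 4.0; I(0°)/CH3(60°) gauche 3.5; F(120°)/CH3(60°) gauche 2.1; F(120°)/Et(180°) gauche 2.8 → 12.4 kJ/mol.
The maximum (29.8 kJ/mol) occurs with CHO at 120°.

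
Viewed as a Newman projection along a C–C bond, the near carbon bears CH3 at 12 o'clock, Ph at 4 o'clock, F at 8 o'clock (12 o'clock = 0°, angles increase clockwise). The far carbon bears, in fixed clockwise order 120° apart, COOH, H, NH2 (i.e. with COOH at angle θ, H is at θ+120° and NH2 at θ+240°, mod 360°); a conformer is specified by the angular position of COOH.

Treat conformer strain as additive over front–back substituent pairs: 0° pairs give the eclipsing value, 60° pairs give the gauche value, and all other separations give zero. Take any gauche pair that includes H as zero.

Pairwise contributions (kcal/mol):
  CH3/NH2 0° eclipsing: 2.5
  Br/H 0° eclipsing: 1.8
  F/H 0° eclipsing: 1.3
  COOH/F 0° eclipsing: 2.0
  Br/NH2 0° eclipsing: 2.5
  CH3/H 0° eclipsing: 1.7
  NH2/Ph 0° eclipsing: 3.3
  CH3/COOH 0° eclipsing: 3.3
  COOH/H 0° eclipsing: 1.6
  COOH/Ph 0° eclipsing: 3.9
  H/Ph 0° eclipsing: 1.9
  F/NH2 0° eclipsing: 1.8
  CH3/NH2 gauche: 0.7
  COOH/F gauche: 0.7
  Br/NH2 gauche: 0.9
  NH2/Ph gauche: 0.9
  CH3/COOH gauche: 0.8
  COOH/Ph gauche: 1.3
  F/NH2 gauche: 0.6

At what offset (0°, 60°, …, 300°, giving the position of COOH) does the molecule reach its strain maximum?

COOH at 0° is eclipsed. CH3 at 0° is eclipsed with COOH at 0° (3.3); Ph at 120° is eclipsed with H at 120° (1.9); F at 240° is eclipsed with NH2 at 240° (1.8). Total 7.0 kcal/mol.
COOH at 60° is staggered. CH3 at 0° is gauche with COOH at 60° (0.8); CH3 at 0° is gauche with NH2 at 300° (0.7); Ph at 120° is gauche with COOH at 60° (1.3); F at 240° is gauche with NH2 at 300° (0.6). Total 3.4 kcal/mol.
COOH at 120° is eclipsed. CH3 at 0° is eclipsed with NH2 at 0° (2.5); Ph at 120° is eclipsed with COOH at 120° (3.9); F at 240° is eclipsed with H at 240° (1.3). Total 7.7 kcal/mol.
COOH at 180° is staggered. CH3 at 0° is gauche with NH2 at 60° (0.7); Ph at 120° is gauche with COOH at 180° (1.3); Ph at 120° is gauche with NH2 at 60° (0.9); F at 240° is gauche with COOH at 180° (0.7). Total 3.6 kcal/mol.
COOH at 240° is eclipsed. CH3 at 0° is eclipsed with H at 0° (1.7); Ph at 120° is eclipsed with NH2 at 120° (3.3); F at 240° is eclipsed with COOH at 240° (2.0). Total 7.0 kcal/mol.
COOH at 300° is staggered. CH3 at 0° is gauche with COOH at 300° (0.8); Ph at 120° is gauche with NH2 at 180° (0.9); F at 240° is gauche with COOH at 300° (0.7); F at 240° is gauche with NH2 at 180° (0.6). Total 3.0 kcal/mol.
The maximum (7.7 kcal/mol) occurs with COOH at 120°.

120°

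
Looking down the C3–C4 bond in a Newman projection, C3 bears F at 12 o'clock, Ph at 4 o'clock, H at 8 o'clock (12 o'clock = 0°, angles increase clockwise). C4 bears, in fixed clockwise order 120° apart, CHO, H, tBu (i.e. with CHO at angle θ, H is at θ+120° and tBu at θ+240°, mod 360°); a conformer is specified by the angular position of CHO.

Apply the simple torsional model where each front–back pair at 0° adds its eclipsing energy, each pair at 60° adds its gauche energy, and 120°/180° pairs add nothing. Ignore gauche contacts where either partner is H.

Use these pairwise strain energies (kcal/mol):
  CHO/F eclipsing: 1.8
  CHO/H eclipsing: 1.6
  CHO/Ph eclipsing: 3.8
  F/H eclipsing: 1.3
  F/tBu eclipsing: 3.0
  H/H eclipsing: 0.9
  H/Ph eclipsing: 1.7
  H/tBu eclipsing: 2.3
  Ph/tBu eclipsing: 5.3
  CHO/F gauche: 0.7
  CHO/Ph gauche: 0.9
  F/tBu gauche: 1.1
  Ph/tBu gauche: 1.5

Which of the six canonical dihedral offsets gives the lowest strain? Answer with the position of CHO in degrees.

CHO at 0° is eclipsed. F at 0° is eclipsed with CHO at 0° (1.8); Ph at 120° is eclipsed with H at 120° (1.7); H at 240° is eclipsed with tBu at 240° (2.3). Total 5.8 kcal/mol.
CHO at 60° is staggered. F at 0° is gauche with CHO at 60° (0.7); F at 0° is gauche with tBu at 300° (1.1); Ph at 120° is gauche with CHO at 60° (0.9). Total 2.7 kcal/mol.
CHO at 120° is eclipsed. F at 0° is eclipsed with tBu at 0° (3.0); Ph at 120° is eclipsed with CHO at 120° (3.8); H at 240° is eclipsed with H at 240° (0.9). Total 7.7 kcal/mol.
CHO at 180° is staggered. F at 0° is gauche with tBu at 60° (1.1); Ph at 120° is gauche with CHO at 180° (0.9); Ph at 120° is gauche with tBu at 60° (1.5). Total 3.5 kcal/mol.
CHO at 240° is eclipsed. F at 0° is eclipsed with H at 0° (1.3); Ph at 120° is eclipsed with tBu at 120° (5.3); H at 240° is eclipsed with CHO at 240° (1.6). Total 8.2 kcal/mol.
CHO at 300° is staggered. F at 0° is gauche with CHO at 300° (0.7); Ph at 120° is gauche with tBu at 180° (1.5). Total 2.2 kcal/mol.
The minimum (2.2 kcal/mol) occurs with CHO at 300°.

300°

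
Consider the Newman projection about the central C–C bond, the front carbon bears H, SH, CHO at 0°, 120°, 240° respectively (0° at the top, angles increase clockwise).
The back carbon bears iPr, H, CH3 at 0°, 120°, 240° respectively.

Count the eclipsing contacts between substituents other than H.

1

Non-H eclipsing pairs: CHO(240°)/CH3(240°) — 1 interaction.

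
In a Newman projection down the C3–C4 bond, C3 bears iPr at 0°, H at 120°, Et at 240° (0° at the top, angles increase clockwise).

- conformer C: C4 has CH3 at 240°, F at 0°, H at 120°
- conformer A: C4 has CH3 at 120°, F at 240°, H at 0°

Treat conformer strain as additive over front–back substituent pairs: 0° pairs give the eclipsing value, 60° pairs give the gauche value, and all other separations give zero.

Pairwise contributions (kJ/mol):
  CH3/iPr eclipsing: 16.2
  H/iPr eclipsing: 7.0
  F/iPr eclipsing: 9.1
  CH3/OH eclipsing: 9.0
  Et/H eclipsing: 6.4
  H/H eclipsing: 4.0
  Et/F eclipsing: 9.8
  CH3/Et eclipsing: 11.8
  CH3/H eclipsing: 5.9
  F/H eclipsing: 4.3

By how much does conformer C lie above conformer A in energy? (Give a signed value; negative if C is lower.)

+2.2 kJ/mol

C (eclipsed): iPr(0°)/F(0°) eclipsed 9.1; H(120°)/H(120°) eclipsed 4.0; Et(240°)/CH3(240°) eclipsed 11.8 → 24.9 kJ/mol.
A (eclipsed): iPr(0°)/H(0°) eclipsed 7.0; H(120°)/CH3(120°) eclipsed 5.9; Et(240°)/F(240°) eclipsed 9.8 → 22.7 kJ/mol.
E(C) − E(A) = 24.9 − 22.7 = +2.2 kJ/mol.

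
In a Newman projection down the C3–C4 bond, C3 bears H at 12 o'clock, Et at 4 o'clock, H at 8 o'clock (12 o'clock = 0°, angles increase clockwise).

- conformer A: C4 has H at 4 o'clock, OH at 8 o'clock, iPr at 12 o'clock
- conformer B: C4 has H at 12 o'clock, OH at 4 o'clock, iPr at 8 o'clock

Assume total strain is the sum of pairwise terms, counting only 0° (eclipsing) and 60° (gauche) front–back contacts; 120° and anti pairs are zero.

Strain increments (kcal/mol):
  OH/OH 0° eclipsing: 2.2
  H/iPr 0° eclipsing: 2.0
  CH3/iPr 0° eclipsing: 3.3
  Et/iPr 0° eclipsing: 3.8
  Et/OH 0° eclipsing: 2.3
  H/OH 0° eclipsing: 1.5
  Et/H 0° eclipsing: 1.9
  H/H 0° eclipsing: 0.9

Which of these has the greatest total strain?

A

A (eclipsed): H–iPr eclipsed, Et–H eclipsed, H–OH eclipsed; 2.0 + 1.9 + 1.5 = 5.4 kcal/mol.
B (eclipsed): H–H eclipsed, Et–OH eclipsed, H–iPr eclipsed; 0.9 + 2.3 + 2.0 = 5.2 kcal/mol.
A has the highest total (5.4 kcal/mol).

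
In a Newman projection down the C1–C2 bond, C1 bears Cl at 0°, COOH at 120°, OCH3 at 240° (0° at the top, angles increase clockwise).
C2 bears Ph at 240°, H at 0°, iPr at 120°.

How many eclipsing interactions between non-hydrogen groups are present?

Non-H eclipsing pairs: COOH(120°)/iPr(120°); OCH3(240°)/Ph(240°) — 2 interactions.

2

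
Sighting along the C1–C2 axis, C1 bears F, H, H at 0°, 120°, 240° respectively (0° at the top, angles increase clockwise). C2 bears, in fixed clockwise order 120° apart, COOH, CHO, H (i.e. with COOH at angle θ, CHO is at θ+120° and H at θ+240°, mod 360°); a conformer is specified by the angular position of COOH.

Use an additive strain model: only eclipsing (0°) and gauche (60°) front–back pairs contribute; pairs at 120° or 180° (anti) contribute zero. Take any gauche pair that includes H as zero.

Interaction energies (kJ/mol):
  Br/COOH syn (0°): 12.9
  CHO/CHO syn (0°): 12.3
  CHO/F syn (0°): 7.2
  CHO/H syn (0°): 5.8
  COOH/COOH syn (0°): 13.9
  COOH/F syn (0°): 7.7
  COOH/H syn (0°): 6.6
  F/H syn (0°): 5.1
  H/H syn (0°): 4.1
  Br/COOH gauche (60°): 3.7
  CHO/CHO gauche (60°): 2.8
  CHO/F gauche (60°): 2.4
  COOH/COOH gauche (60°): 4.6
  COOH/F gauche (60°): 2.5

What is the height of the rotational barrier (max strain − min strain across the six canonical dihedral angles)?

COOH at 0° (eclipsed): F(0°)/COOH(0°) eclipsed 7.7; H(120°)/CHO(120°) eclipsed 5.8; H(240°)/H(240°) eclipsed 4.1 → 17.6 kJ/mol.
COOH at 60° (staggered): F(0°)/COOH(60°) gauche 2.5 → 2.5 kJ/mol.
COOH at 120° (eclipsed): F(0°)/H(0°) eclipsed 5.1; H(120°)/COOH(120°) eclipsed 6.6; H(240°)/CHO(240°) eclipsed 5.8 → 17.5 kJ/mol.
COOH at 180° (staggered): F(0°)/CHO(300°) gauche 2.4 → 2.4 kJ/mol.
COOH at 240° (eclipsed): F(0°)/CHO(0°) eclipsed 7.2; H(120°)/H(120°) eclipsed 4.1; H(240°)/COOH(240°) eclipsed 6.6 → 17.9 kJ/mol.
COOH at 300° (staggered): F(0°)/COOH(300°) gauche 2.5; F(0°)/CHO(60°) gauche 2.4 → 4.9 kJ/mol.
Max at 240° (17.9 kJ/mol), min at 180° (2.4 kJ/mol); barrier = 15.5 kJ/mol.

15.5 kJ/mol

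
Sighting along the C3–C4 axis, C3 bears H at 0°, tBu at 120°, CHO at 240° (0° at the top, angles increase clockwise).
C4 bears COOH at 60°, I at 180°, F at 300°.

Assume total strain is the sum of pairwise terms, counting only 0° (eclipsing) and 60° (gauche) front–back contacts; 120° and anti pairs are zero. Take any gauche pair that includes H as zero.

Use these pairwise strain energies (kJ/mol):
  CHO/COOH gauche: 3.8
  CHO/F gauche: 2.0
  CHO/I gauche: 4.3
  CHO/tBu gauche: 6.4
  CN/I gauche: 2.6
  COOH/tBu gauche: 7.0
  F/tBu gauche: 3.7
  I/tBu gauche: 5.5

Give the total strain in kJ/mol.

This conformer (staggered): tBu(120°)/COOH(60°) gauche 7.0; tBu(120°)/I(180°) gauche 5.5; CHO(240°)/I(180°) gauche 4.3; CHO(240°)/F(300°) gauche 2.0 → 18.8 kJ/mol.

18.8 kJ/mol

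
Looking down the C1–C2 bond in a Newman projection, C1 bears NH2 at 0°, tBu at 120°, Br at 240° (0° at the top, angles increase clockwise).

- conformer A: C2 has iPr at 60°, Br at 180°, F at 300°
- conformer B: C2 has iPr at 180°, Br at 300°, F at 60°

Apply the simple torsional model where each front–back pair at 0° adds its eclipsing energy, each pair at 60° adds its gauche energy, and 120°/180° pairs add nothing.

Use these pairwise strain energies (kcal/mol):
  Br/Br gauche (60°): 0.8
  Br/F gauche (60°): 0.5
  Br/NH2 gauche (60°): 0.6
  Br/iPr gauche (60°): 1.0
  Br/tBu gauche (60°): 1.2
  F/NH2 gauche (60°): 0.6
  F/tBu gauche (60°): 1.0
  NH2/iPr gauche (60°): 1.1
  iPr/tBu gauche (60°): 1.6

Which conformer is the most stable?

A (staggered): NH2(0°)/iPr(60°) gauche 1.1; NH2(0°)/F(300°) gauche 0.6; tBu(120°)/iPr(60°) gauche 1.6; tBu(120°)/Br(180°) gauche 1.2; Br(240°)/Br(180°) gauche 0.8; Br(240°)/F(300°) gauche 0.5 → 5.8 kcal/mol.
B (staggered): NH2(0°)/Br(300°) gauche 0.6; NH2(0°)/F(60°) gauche 0.6; tBu(120°)/iPr(180°) gauche 1.6; tBu(120°)/F(60°) gauche 1.0; Br(240°)/iPr(180°) gauche 1.0; Br(240°)/Br(300°) gauche 0.8 → 5.6 kcal/mol.
B has the lowest total (5.6 kcal/mol).

B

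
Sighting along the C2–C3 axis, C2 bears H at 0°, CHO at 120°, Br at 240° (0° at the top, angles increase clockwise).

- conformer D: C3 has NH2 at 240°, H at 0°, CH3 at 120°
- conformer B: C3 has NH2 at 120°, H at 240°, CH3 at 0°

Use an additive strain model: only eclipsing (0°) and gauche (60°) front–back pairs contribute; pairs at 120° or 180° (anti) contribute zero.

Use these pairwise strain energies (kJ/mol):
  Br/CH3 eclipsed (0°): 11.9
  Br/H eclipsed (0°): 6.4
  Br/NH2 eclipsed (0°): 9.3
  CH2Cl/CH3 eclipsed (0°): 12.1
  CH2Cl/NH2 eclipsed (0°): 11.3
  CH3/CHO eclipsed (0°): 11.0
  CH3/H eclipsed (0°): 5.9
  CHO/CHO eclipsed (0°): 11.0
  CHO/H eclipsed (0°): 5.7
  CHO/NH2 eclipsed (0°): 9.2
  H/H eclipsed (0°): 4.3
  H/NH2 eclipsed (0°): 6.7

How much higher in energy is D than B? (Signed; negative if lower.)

D is eclipsed. H at 0° is eclipsed with H at 0° (4.3); CHO at 120° is eclipsed with CH3 at 120° (11.0); Br at 240° is eclipsed with NH2 at 240° (9.3). Total 24.6 kJ/mol.
B is eclipsed. H at 0° is eclipsed with CH3 at 0° (5.9); CHO at 120° is eclipsed with NH2 at 120° (9.2); Br at 240° is eclipsed with H at 240° (6.4). Total 21.5 kJ/mol.
E(D) − E(B) = 24.6 − 21.5 = +3.1 kJ/mol.

+3.1 kJ/mol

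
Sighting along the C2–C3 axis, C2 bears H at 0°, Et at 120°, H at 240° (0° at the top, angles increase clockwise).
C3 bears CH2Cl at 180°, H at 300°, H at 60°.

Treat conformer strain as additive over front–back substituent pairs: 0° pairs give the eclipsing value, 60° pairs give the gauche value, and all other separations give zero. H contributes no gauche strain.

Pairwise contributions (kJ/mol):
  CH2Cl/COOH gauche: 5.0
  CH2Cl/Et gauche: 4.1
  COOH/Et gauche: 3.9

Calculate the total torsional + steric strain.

4.1 kJ/mol

This conformer (staggered): Et–CH2Cl gauche; 4.1 = 4.1 kJ/mol.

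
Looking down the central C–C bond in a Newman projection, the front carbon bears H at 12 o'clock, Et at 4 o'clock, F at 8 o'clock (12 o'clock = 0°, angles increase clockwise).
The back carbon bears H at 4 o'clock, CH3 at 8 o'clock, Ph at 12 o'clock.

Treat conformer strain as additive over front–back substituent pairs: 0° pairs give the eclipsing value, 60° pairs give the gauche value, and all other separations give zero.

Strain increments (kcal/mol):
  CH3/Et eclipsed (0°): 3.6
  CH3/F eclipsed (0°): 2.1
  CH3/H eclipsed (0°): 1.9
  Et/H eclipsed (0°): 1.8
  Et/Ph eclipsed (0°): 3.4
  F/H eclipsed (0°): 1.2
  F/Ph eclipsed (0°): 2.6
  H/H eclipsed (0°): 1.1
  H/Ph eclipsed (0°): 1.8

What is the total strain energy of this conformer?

5.7 kcal/mol

This conformer (eclipsed): H–Ph eclipsed, Et–H eclipsed, F–CH3 eclipsed; 1.8 + 1.8 + 2.1 = 5.7 kcal/mol.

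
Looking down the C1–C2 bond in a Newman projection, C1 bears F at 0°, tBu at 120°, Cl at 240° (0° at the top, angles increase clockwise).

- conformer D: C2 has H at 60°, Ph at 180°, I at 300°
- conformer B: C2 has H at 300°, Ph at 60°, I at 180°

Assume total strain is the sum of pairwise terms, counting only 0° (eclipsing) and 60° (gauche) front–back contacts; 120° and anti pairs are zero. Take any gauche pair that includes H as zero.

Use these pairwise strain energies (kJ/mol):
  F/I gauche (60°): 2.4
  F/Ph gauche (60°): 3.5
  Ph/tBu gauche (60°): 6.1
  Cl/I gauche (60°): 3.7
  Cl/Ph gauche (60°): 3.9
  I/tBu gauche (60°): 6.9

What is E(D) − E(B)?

D (staggered): F–I gauche, tBu–Ph gauche, Cl–Ph gauche, Cl–I gauche; 2.4 + 6.1 + 3.9 + 3.7 = 16.1 kJ/mol.
B (staggered): F–Ph gauche, tBu–Ph gauche, tBu–I gauche, Cl–I gauche; 3.5 + 6.1 + 6.9 + 3.7 = 20.2 kJ/mol.
E(D) − E(B) = 16.1 − 20.2 = -4.1 kJ/mol.

-4.1 kJ/mol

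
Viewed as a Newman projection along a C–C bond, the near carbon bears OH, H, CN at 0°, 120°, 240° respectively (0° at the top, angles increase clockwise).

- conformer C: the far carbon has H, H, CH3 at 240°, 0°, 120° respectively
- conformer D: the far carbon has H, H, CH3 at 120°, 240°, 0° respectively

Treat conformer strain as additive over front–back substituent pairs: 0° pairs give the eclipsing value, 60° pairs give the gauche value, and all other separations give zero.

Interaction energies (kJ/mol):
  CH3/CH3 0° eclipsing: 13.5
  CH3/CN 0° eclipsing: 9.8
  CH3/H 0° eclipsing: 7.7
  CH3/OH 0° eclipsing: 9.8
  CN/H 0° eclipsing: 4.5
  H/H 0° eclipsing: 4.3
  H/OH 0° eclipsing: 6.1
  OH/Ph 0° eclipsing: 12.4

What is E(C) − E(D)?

C is eclipsed. OH at 0° is eclipsed with H at 0° (6.1); H at 120° is eclipsed with CH3 at 120° (7.7); CN at 240° is eclipsed with H at 240° (4.5). Total 18.3 kJ/mol.
D is eclipsed. OH at 0° is eclipsed with CH3 at 0° (9.8); H at 120° is eclipsed with H at 120° (4.3); CN at 240° is eclipsed with H at 240° (4.5). Total 18.6 kJ/mol.
E(C) − E(D) = 18.3 − 18.6 = -0.3 kJ/mol.

-0.3 kJ/mol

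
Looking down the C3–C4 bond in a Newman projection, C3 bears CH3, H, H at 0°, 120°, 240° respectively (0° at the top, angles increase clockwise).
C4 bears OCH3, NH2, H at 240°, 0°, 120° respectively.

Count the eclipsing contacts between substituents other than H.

1

Non-H eclipsing pairs: CH3(0°)/NH2(0°) — 1 interaction.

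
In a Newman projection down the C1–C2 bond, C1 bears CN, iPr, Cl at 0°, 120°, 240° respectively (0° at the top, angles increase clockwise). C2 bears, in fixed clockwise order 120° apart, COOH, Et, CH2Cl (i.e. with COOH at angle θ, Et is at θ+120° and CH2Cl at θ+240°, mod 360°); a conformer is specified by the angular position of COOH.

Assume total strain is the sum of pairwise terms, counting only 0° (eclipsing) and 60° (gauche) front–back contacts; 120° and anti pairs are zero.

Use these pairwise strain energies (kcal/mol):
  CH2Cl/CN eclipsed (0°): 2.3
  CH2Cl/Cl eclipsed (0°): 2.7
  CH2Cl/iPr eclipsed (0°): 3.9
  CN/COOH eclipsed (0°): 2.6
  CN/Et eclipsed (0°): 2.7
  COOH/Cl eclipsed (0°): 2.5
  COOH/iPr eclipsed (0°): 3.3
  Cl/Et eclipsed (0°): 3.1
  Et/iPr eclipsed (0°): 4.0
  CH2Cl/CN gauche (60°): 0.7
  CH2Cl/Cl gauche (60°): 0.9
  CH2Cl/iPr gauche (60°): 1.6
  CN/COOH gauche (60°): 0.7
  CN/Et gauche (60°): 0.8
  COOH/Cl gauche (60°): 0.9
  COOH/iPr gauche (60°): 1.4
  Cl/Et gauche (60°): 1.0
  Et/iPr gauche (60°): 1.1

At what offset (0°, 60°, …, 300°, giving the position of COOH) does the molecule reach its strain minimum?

60°

COOH at 0° (eclipsed): CN–COOH eclipsed, iPr–Et eclipsed, Cl–CH2Cl eclipsed; 2.6 + 4.0 + 2.7 = 9.3 kcal/mol.
COOH at 60° (staggered): CN–COOH gauche, CN–CH2Cl gauche, iPr–COOH gauche, iPr–Et gauche, Cl–Et gauche, Cl–CH2Cl gauche; 0.7 + 0.7 + 1.4 + 1.1 + 1.0 + 0.9 = 5.8 kcal/mol.
COOH at 120° (eclipsed): CN–CH2Cl eclipsed, iPr–COOH eclipsed, Cl–Et eclipsed; 2.3 + 3.3 + 3.1 = 8.7 kcal/mol.
COOH at 180° (staggered): CN–Et gauche, CN–CH2Cl gauche, iPr–COOH gauche, iPr–CH2Cl gauche, Cl–COOH gauche, Cl–Et gauche; 0.8 + 0.7 + 1.4 + 1.6 + 0.9 + 1.0 = 6.4 kcal/mol.
COOH at 240° (eclipsed): CN–Et eclipsed, iPr–CH2Cl eclipsed, Cl–COOH eclipsed; 2.7 + 3.9 + 2.5 = 9.1 kcal/mol.
COOH at 300° (staggered): CN–COOH gauche, CN–Et gauche, iPr–Et gauche, iPr–CH2Cl gauche, Cl–COOH gauche, Cl–CH2Cl gauche; 0.7 + 0.8 + 1.1 + 1.6 + 0.9 + 0.9 = 6.0 kcal/mol.
The minimum (5.8 kcal/mol) occurs with COOH at 60°.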